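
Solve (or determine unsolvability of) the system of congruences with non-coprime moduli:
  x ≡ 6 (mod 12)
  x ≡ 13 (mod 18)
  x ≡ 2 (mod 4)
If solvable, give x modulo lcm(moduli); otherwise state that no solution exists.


Moduli 12, 18, 4 are not pairwise coprime, so CRT works modulo lcm(m_i) when all pairwise compatibility conditions hold.
Pairwise compatibility: gcd(m_i, m_j) must divide a_i - a_j for every pair.
Merge one congruence at a time:
  Start: x ≡ 6 (mod 12).
  Combine with x ≡ 13 (mod 18): gcd(12, 18) = 6, and 13 - 6 = 7 is NOT divisible by 6.
    ⇒ system is inconsistent (no integer solution).

No solution (the system is inconsistent).


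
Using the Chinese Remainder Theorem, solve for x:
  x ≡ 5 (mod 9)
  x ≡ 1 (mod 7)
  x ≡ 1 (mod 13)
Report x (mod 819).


Moduli 9, 7, 13 are pairwise coprime; by CRT there is a unique solution modulo M = 9 · 7 · 13 = 819.
Solve pairwise, accumulating the modulus:
  Start with x ≡ 5 (mod 9).
  Combine with x ≡ 1 (mod 7): since gcd(9, 7) = 1, we get a unique residue mod 63.
    Write x = 5 + 9·t and substitute into x ≡ 1 (mod 7): 9·t ≡ 1 − 5 = -4 (mod 7).
    Reduce coefficients mod 7: 2·t ≡ 3 (mod 7).
    The inverse of 2 mod 7 is 4 (since 2·4 = 8 = 1·7 + 1), so t ≡ 4·3 = 12 ≡ 5 (mod 7).
    Then x = 5 + 9·5 = 50, valid modulo lcm(9, 7) = 63: x ≡ 50 (mod 63).
  Combine with x ≡ 1 (mod 13): since gcd(63, 13) = 1, we get a unique residue mod 819.
    Write x = 50 + 63·t and substitute into x ≡ 1 (mod 13): 63·t ≡ 1 − 50 = -49 (mod 13).
    Reduce coefficients mod 13: 11·t ≡ 3 (mod 13).
    The inverse of 11 mod 13 is 6 (since 11·6 = 66 = 5·13 + 1), so t ≡ 6·3 = 18 ≡ 5 (mod 13).
    Then x = 50 + 63·5 = 365, valid modulo lcm(63, 13) = 819: x ≡ 365 (mod 819).
Verify: 365 mod 9 = 5 ✓, 365 mod 7 = 1 ✓, 365 mod 13 = 1 ✓.

x ≡ 365 (mod 819).


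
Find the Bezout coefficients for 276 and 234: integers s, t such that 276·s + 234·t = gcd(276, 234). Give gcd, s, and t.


Euclidean algorithm on (276, 234) — divide until remainder is 0:
  276 = 1 · 234 + 42
  234 = 5 · 42 + 24
  42 = 1 · 24 + 18
  24 = 1 · 18 + 6
  18 = 3 · 6 + 0
gcd(276, 234) = 6.
Track Bezout coefficients alongside the remainders: start with r₀ = 276 = a·1 + b·0 (s = 1, t = 0) and r₁ = 234 = a·0 + b·1 (s = 0, t = 1); each new remainder r_{k+1} = r_{k-1} − q_k·r_k inherits s_{k+1} = s_{k-1} − q_k·s_k, t_{k+1} = t_{k-1} − q_k·t_k, so r_k = a·s_k + b·t_k at every step:
  q = 1: r = 42, s = 1 − 1·0 = 1, t = 0 − 1·1 = -1  (check: 276·1 + 234·(-1) = 42)
  q = 5: r = 24, s = 0 − 5·1 = -5, t = 1 − 5·(-1) = 6  (check: 276·(-5) + 234·6 = 24)
  q = 1: r = 18, s = 1 − 1·(-5) = 6, t = -1 − 1·6 = -7  (check: 276·6 + 234·(-7) = 18)
  q = 1: r = 6, s = -5 − 1·6 = -11, t = 6 − 1·(-7) = 13  (check: 276·(-11) + 234·13 = 6)
The row with r = 6 (the gcd) gives the Bezout coefficients s = -11, t = 13.
Result: 276 · (-11) + 234 · (13) = 6.

gcd(276, 234) = 6; s = -11, t = 13 (check: 276·(-11) + 234·13 = 6).


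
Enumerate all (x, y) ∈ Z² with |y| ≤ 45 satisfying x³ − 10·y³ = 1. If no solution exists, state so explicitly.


The equation is x³ - 10y³ = 1. For fixed y, x³ = 10·y³ + 1, so a solution requires the RHS to be a perfect cube.
Strategy: iterate y from -45 to 45, compute RHS = 10·y³ + 1, and check whether it is a (positive or negative) perfect cube.
Check small values of y:
  y = 0: RHS = 1 = (1)³ ⇒ x = 1 works.
  y = 1: RHS = 11 is not a perfect cube.
  y = -1: RHS = -9 is not a perfect cube.
  y = 2: RHS = 81 is not a perfect cube.
  y = -2: RHS = -79 is not a perfect cube.
  y = 3: RHS = 271 is not a perfect cube.
  y = -3: RHS = -269 is not a perfect cube.
Continuing the search up to |y| = 45 finds no further solutions beyond those listed.
Collected solutions: (1, 0).

Solutions (with |y| ≤ 45): (1, 0).


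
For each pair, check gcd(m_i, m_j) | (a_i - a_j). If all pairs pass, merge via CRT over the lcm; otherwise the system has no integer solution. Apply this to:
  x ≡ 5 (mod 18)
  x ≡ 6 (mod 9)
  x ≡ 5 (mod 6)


Moduli 18, 9, 6 are not pairwise coprime, so CRT works modulo lcm(m_i) when all pairwise compatibility conditions hold.
Pairwise compatibility: gcd(m_i, m_j) must divide a_i - a_j for every pair.
Merge one congruence at a time:
  Start: x ≡ 5 (mod 18).
  Combine with x ≡ 6 (mod 9): gcd(18, 9) = 9, and 6 - 5 = 1 is NOT divisible by 9.
    ⇒ system is inconsistent (no integer solution).

No solution (the system is inconsistent).


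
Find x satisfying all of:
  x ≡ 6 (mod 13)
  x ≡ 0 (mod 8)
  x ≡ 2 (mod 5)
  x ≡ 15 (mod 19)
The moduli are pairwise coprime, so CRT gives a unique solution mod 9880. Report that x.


Product of moduli M = 13 · 8 · 5 · 19 = 9880.
Merge one congruence at a time:
  Start: x ≡ 6 (mod 13).
  Combine with x ≡ 0 (mod 8); new modulus lcm = 104.
    Write x = 6 + 13·t and substitute into x ≡ 0 (mod 8): 13·t ≡ 0 − 6 = -6 (mod 8).
    Reduce coefficients mod 8: 5·t ≡ 2 (mod 8).
    The inverse of 5 mod 8 is 5 (since 5·5 = 25 = 3·8 + 1), so t ≡ 5·2 = 10 ≡ 2 (mod 8).
    Then x = 6 + 13·2 = 32, valid modulo lcm(13, 8) = 104: x ≡ 32 (mod 104).
  Combine with x ≡ 2 (mod 5); new modulus lcm = 520.
    Write x = 32 + 104·t and substitute into x ≡ 2 (mod 5): 104·t ≡ 2 − 32 = -30 (mod 5).
    Reduce coefficients mod 5: 4·t ≡ 0 (mod 5).
    The inverse of 4 mod 5 is 4 (since 4·4 = 16 = 3·5 + 1), so t ≡ 4·0 = 0 ≡ 0 (mod 5).
    Then x = 32 + 104·0 = 32, valid modulo lcm(104, 5) = 520: x ≡ 32 (mod 520).
  Combine with x ≡ 15 (mod 19); new modulus lcm = 9880.
    Write x = 32 + 520·t and substitute into x ≡ 15 (mod 19): 520·t ≡ 15 − 32 = -17 (mod 19).
    Reduce coefficients mod 19: 7·t ≡ 2 (mod 19).
    The inverse of 7 mod 19 is 11 (since 7·11 = 77 = 4·19 + 1), so t ≡ 11·2 = 22 ≡ 3 (mod 19).
    Then x = 32 + 520·3 = 1592, valid modulo lcm(520, 19) = 9880: x ≡ 1592 (mod 9880).
Verify against each original: 1592 mod 13 = 6, 1592 mod 8 = 0, 1592 mod 5 = 2, 1592 mod 19 = 15.

x ≡ 1592 (mod 9880).


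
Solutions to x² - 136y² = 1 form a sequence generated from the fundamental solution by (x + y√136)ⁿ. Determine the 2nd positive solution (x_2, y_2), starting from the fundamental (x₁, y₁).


Step 1: Find the fundamental solution (x₁, y₁) of x² - 136y² = 1.
  Expand √136 as a continued fraction. a₀ = ⌊√136⌋ = 11; iterate m_{k+1} = d_k·a_k − m_k, d_{k+1} = (136 − m_{k+1}²)/d_k, a_{k+1} = ⌊(a₀ + m_{k+1})/d_{k+1}⌋ (starting m₀ = 0, d₀ = 1), with convergents p_k = a_k·p_{k-1} + p_{k-2}, q_k = a_k·q_{k-1} + q_{k-2} (p₋₁ = 1, q₋₁ = 0):
  k = 0: a₀ = 11; p₀/q₀ = 11/1; p₀² − 136·q₀² = 121 − 136 = -15.
  k = 1: m = 11, d = 15, a = ⌊(11 + 11)/15⌋ = 1; p/q = (1·11 + 1)/(1·1 + 0) = 12/1; p² − 136·q² = 144 − 136 = 8.
  k = 2: m = 4, d = 8, a = ⌊(11 + 4)/8⌋ = 1; p/q = (1·12 + 11)/(1·1 + 1) = 23/2; p² − 136·q² = 529 − 544 = -15.
  k = 3: m = 4, d = 15, a = ⌊(11 + 4)/15⌋ = 1; p/q = (1·23 + 12)/(1·2 + 1) = 35/3; p² − 136·q² = 1225 − 1224 = 1.
  The first convergent with p² − 136·q² = 1 gives the fundamental solution (x₁, y₁) = (35, 3).
Step 2: Apply the recurrence (x_{n+1}, y_{n+1}) = (x₁x_n + 136y₁y_n, x₁y_n + y₁x_n) repeatedly.
  From (x_1, y_1) = (35, 3): x_2 = 35·35 + 136·3·3 = 2449; y_2 = 35·3 + 3·35 = 210.
Step 3: Verify x_2² - 136·y_2² = 5997601 - 5997600 = 1 (should be 1). ✓

(x_1, y_1) = (35, 3); (x_2, y_2) = (2449, 210).


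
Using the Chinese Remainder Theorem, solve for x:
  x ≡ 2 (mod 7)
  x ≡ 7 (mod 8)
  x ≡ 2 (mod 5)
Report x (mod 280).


Moduli 7, 8, 5 are pairwise coprime; by CRT there is a unique solution modulo M = 7 · 8 · 5 = 280.
Solve pairwise, accumulating the modulus:
  Start with x ≡ 2 (mod 7).
  Combine with x ≡ 7 (mod 8): since gcd(7, 8) = 1, we get a unique residue mod 56.
    Write x = 2 + 7·t and substitute into x ≡ 7 (mod 8): 7·t ≡ 7 − 2 = 5 (mod 8).
    The inverse of 7 mod 8 is 7 (since 7·7 = 49 = 6·8 + 1), so t ≡ 7·5 = 35 ≡ 3 (mod 8).
    Then x = 2 + 7·3 = 23, valid modulo lcm(7, 8) = 56: x ≡ 23 (mod 56).
  Combine with x ≡ 2 (mod 5): since gcd(56, 5) = 1, we get a unique residue mod 280.
    Write x = 23 + 56·t and substitute into x ≡ 2 (mod 5): 56·t ≡ 2 − 23 = -21 (mod 5).
    Reduce coefficients mod 5: 1·t ≡ 4 (mod 5).
    So t ≡ 4 (mod 5).
    Then x = 23 + 56·4 = 247, valid modulo lcm(56, 5) = 280: x ≡ 247 (mod 280).
Verify: 247 mod 7 = 2 ✓, 247 mod 8 = 7 ✓, 247 mod 5 = 2 ✓.

x ≡ 247 (mod 280).


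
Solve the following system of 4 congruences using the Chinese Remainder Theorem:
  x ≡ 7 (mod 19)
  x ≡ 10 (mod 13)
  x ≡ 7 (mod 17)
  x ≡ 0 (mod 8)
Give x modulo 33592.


Product of moduli M = 19 · 13 · 17 · 8 = 33592.
Merge one congruence at a time:
  Start: x ≡ 7 (mod 19).
  Combine with x ≡ 10 (mod 13); new modulus lcm = 247.
    Write x = 7 + 19·t and substitute into x ≡ 10 (mod 13): 19·t ≡ 10 − 7 = 3 (mod 13).
    Reduce coefficients mod 13: 6·t ≡ 3 (mod 13).
    The inverse of 6 mod 13 is 11 (since 6·11 = 66 = 5·13 + 1), so t ≡ 11·3 = 33 ≡ 7 (mod 13).
    Then x = 7 + 19·7 = 140, valid modulo lcm(19, 13) = 247: x ≡ 140 (mod 247).
  Combine with x ≡ 7 (mod 17); new modulus lcm = 4199.
    Write x = 140 + 247·t and substitute into x ≡ 7 (mod 17): 247·t ≡ 7 − 140 = -133 (mod 17).
    Reduce coefficients mod 17: 9·t ≡ 3 (mod 17).
    The inverse of 9 mod 17 is 2 (since 9·2 = 18 = 1·17 + 1), so t ≡ 2·3 = 6 ≡ 6 (mod 17).
    Then x = 140 + 247·6 = 1622, valid modulo lcm(247, 17) = 4199: x ≡ 1622 (mod 4199).
  Combine with x ≡ 0 (mod 8); new modulus lcm = 33592.
    Write x = 1622 + 4199·t and substitute into x ≡ 0 (mod 8): 4199·t ≡ 0 − 1622 = -1622 (mod 8).
    Reduce coefficients mod 8: 7·t ≡ 2 (mod 8).
    The inverse of 7 mod 8 is 7 (since 7·7 = 49 = 6·8 + 1), so t ≡ 7·2 = 14 ≡ 6 (mod 8).
    Then x = 1622 + 4199·6 = 26816, valid modulo lcm(4199, 8) = 33592: x ≡ 26816 (mod 33592).
Verify against each original: 26816 mod 19 = 7, 26816 mod 13 = 10, 26816 mod 17 = 7, 26816 mod 8 = 0.

x ≡ 26816 (mod 33592).


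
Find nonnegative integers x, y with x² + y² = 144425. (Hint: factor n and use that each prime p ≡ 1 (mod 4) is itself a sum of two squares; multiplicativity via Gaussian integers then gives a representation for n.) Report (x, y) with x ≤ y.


Step 1: Factor n = 144425 = 5^2 · 53 · 109.
Step 2: Check the mod-4 condition on each prime factor: 5 ≡ 1 (mod 4), exponent 2; 53 ≡ 1 (mod 4), exponent 1; 109 ≡ 1 (mod 4), exponent 1.
All primes ≡ 3 (mod 4) appear to even exponent (or don't appear), so by the two-squares theorem n IS expressible as a sum of two squares.
Step 3: Build a representation. Group n = k² · m with k = 5 and m = 53 · 109 = 5777 (a product of primes ≡ 1 (mod 4)); a representation of m scales to one of n via (k·x)² + (k·y)² = k²(x² + y²). Each prime p ≡ 1 (mod 4) is itself a sum of two squares; find a² by testing p − a² for a perfect square:
  53: 53 − 1² = 52, 53 − 2² = 49 = 7² ⇒ 53 = 2² + 7².
  109: 109 − 1² = 108, 109 − 2² = 105, 109 − 3² = 100 = 10² ⇒ 109 = 3² + 10².
  Combine using the Brahmagupta–Fibonacci identity (a² + b²)(c² + d²) = (ac − bd)² + (ad + bc)² = (ac + bd)² + (ad − bc)²:
  53 · 109 = 5777: from (2² + 7²)(3² + 10²), take (2·3 − 7·10, 2·10 + 7·3) = (6 − 70, 20 + 21) = (-64, 41); dropping signs (only squares matter) gives (64, 41); check 64² + 41² = 4096 + 1681 = 5777 ✓.
  Scale by k = 5: (5·64, 5·41) = (320, 205).
Step 4: Order so x ≤ y and verify: 205² + 320² = 42025 + 102400 = 144425 = n. ✓

n = 144425 = 205² + 320² (one valid representation with x ≤ y).


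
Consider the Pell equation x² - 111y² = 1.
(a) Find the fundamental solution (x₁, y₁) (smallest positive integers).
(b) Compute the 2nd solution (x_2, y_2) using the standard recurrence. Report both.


Step 1: Find the fundamental solution (x₁, y₁) of x² - 111y² = 1.
  Expand √111 as a continued fraction. a₀ = ⌊√111⌋ = 10; iterate m_{k+1} = d_k·a_k − m_k, d_{k+1} = (111 − m_{k+1}²)/d_k, a_{k+1} = ⌊(a₀ + m_{k+1})/d_{k+1}⌋ (starting m₀ = 0, d₀ = 1), with convergents p_k = a_k·p_{k-1} + p_{k-2}, q_k = a_k·q_{k-1} + q_{k-2} (p₋₁ = 1, q₋₁ = 0):
  k = 0: a₀ = 10; p₀/q₀ = 10/1; p₀² − 111·q₀² = 100 − 111 = -11.
  k = 1: m = 10, d = 11, a = ⌊(10 + 10)/11⌋ = 1; p/q = (1·10 + 1)/(1·1 + 0) = 11/1; p² − 111·q² = 121 − 111 = 10.
  k = 2: m = 1, d = 10, a = ⌊(10 + 1)/10⌋ = 1; p/q = (1·11 + 10)/(1·1 + 1) = 21/2; p² − 111·q² = 441 − 444 = -3.
  k = 3: m = 9, d = 3, a = ⌊(10 + 9)/3⌋ = 6; p/q = (6·21 + 11)/(6·2 + 1) = 137/13; p² − 111·q² = 18769 − 18759 = 10.
  k = 4: m = 9, d = 10, a = ⌊(10 + 9)/10⌋ = 1; p/q = (1·137 + 21)/(1·13 + 2) = 158/15; p² − 111·q² = 24964 − 24975 = -11.
  k = 5: m = 1, d = 11, a = ⌊(10 + 1)/11⌋ = 1; p/q = (1·158 + 137)/(1·15 + 13) = 295/28; p² − 111·q² = 87025 − 87024 = 1.
  The first convergent with p² − 111·q² = 1 gives the fundamental solution (x₁, y₁) = (295, 28).
Step 2: Apply the recurrence (x_{n+1}, y_{n+1}) = (x₁x_n + 111y₁y_n, x₁y_n + y₁x_n) repeatedly.
  From (x_1, y_1) = (295, 28): x_2 = 295·295 + 111·28·28 = 174049; y_2 = 295·28 + 28·295 = 16520.
Step 3: Verify x_2² - 111·y_2² = 30293054401 - 30293054400 = 1 (should be 1). ✓

(x_1, y_1) = (295, 28); (x_2, y_2) = (174049, 16520).


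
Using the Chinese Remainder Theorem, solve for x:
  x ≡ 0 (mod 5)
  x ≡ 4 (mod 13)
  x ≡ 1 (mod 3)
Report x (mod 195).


Moduli 5, 13, 3 are pairwise coprime; by CRT there is a unique solution modulo M = 5 · 13 · 3 = 195.
Solve pairwise, accumulating the modulus:
  Start with x ≡ 0 (mod 5).
  Combine with x ≡ 4 (mod 13): since gcd(5, 13) = 1, we get a unique residue mod 65.
    Write x = 0 + 5·t and substitute into x ≡ 4 (mod 13): 5·t ≡ 4 − 0 = 4 (mod 13).
    The inverse of 5 mod 13 is 8 (since 5·8 = 40 = 3·13 + 1), so t ≡ 8·4 = 32 ≡ 6 (mod 13).
    Then x = 0 + 5·6 = 30, valid modulo lcm(5, 13) = 65: x ≡ 30 (mod 65).
  Combine with x ≡ 1 (mod 3): since gcd(65, 3) = 1, we get a unique residue mod 195.
    Write x = 30 + 65·t and substitute into x ≡ 1 (mod 3): 65·t ≡ 1 − 30 = -29 (mod 3).
    Reduce coefficients mod 3: 2·t ≡ 1 (mod 3).
    The inverse of 2 mod 3 is 2 (since 2·2 = 4 = 1·3 + 1), so t ≡ 2·1 = 2 ≡ 2 (mod 3).
    Then x = 30 + 65·2 = 160, valid modulo lcm(65, 3) = 195: x ≡ 160 (mod 195).
Verify: 160 mod 5 = 0 ✓, 160 mod 13 = 4 ✓, 160 mod 3 = 1 ✓.

x ≡ 160 (mod 195).


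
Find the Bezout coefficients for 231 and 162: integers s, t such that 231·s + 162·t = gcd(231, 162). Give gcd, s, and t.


Euclidean algorithm on (231, 162) — divide until remainder is 0:
  231 = 1 · 162 + 69
  162 = 2 · 69 + 24
  69 = 2 · 24 + 21
  24 = 1 · 21 + 3
  21 = 7 · 3 + 0
gcd(231, 162) = 3.
Track Bezout coefficients alongside the remainders: start with r₀ = 231 = a·1 + b·0 (s = 1, t = 0) and r₁ = 162 = a·0 + b·1 (s = 0, t = 1); each new remainder r_{k+1} = r_{k-1} − q_k·r_k inherits s_{k+1} = s_{k-1} − q_k·s_k, t_{k+1} = t_{k-1} − q_k·t_k, so r_k = a·s_k + b·t_k at every step:
  q = 1: r = 69, s = 1 − 1·0 = 1, t = 0 − 1·1 = -1  (check: 231·1 + 162·(-1) = 69)
  q = 2: r = 24, s = 0 − 2·1 = -2, t = 1 − 2·(-1) = 3  (check: 231·(-2) + 162·3 = 24)
  q = 2: r = 21, s = 1 − 2·(-2) = 5, t = -1 − 2·3 = -7  (check: 231·5 + 162·(-7) = 21)
  q = 1: r = 3, s = -2 − 1·5 = -7, t = 3 − 1·(-7) = 10  (check: 231·(-7) + 162·10 = 3)
The row with r = 3 (the gcd) gives the Bezout coefficients s = -7, t = 10.
Result: 231 · (-7) + 162 · (10) = 3.

gcd(231, 162) = 3; s = -7, t = 10 (check: 231·(-7) + 162·10 = 3).


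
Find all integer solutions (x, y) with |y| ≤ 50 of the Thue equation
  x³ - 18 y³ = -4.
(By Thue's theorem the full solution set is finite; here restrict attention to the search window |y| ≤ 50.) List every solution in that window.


The equation is x³ - 18y³ = -4. For fixed y, x³ = 18·y³ − 4, so a solution requires the RHS to be a perfect cube.
Strategy: iterate y from -50 to 50, compute RHS = 18·y³ − 4, and check whether it is a (positive or negative) perfect cube.
Check small values of y:
  y = 0: RHS = -4 is not a perfect cube.
  y = 1: RHS = 14 is not a perfect cube.
  y = -1: RHS = -22 is not a perfect cube.
  y = 2: RHS = 140 is not a perfect cube.
  y = -2: RHS = -148 is not a perfect cube.
  y = 3: RHS = 482 is not a perfect cube.
  y = -3: RHS = -490 is not a perfect cube.
Continuing the search up to |y| = 50 finds no solutions either.
No (x, y) in the scanned range satisfies the equation.

No integer solutions with |y| ≤ 50.


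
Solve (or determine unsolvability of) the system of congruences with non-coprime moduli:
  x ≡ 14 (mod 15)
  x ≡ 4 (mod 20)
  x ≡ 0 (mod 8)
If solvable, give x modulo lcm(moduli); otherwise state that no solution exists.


Moduli 15, 20, 8 are not pairwise coprime, so CRT works modulo lcm(m_i) when all pairwise compatibility conditions hold.
Pairwise compatibility: gcd(m_i, m_j) must divide a_i - a_j for every pair.
Merge one congruence at a time:
  Start: x ≡ 14 (mod 15).
  Combine with x ≡ 4 (mod 20): gcd(15, 20) = 5; 4 - 14 = -10, which IS divisible by 5, so compatible.
    Write x = 14 + 15·t and substitute into x ≡ 4 (mod 20): 15·t ≡ 4 − 14 = -10 (mod 20).
    Divide the congruence (and modulus) by g = 5: 3·t ≡ -2 (mod 4).
    Reduce coefficients mod 4: 3·t ≡ 2 (mod 4).
    The inverse of 3 mod 4 is 3 (since 3·3 = 9 = 2·4 + 1), so t ≡ 3·2 = 6 ≡ 2 (mod 4).
    Then x = 14 + 15·2 = 44, valid modulo lcm(15, 20) = 60: x ≡ 44 (mod 60).
  Combine with x ≡ 0 (mod 8): gcd(60, 8) = 4; 0 - 44 = -44, which IS divisible by 4, so compatible.
    Write x = 44 + 60·t and substitute into x ≡ 0 (mod 8): 60·t ≡ 0 − 44 = -44 (mod 8).
    Divide the congruence (and modulus) by g = 4: 15·t ≡ -11 (mod 2).
    Reduce coefficients mod 2: 1·t ≡ 1 (mod 2).
    So t ≡ 1 (mod 2).
    Then x = 44 + 60·1 = 104, valid modulo lcm(60, 8) = 120: x ≡ 104 (mod 120).
Verify: 104 mod 15 = 14, 104 mod 20 = 4, 104 mod 8 = 0.

x ≡ 104 (mod 120).


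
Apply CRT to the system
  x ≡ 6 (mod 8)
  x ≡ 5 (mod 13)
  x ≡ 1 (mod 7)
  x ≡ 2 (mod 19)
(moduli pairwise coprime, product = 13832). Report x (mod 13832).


Product of moduli M = 8 · 13 · 7 · 19 = 13832.
Merge one congruence at a time:
  Start: x ≡ 6 (mod 8).
  Combine with x ≡ 5 (mod 13); new modulus lcm = 104.
    Write x = 6 + 8·t and substitute into x ≡ 5 (mod 13): 8·t ≡ 5 − 6 = -1 (mod 13).
    Reduce coefficients mod 13: 8·t ≡ 12 (mod 13).
    The inverse of 8 mod 13 is 5 (since 8·5 = 40 = 3·13 + 1), so t ≡ 5·12 = 60 ≡ 8 (mod 13).
    Then x = 6 + 8·8 = 70, valid modulo lcm(8, 13) = 104: x ≡ 70 (mod 104).
  Combine with x ≡ 1 (mod 7); new modulus lcm = 728.
    Write x = 70 + 104·t and substitute into x ≡ 1 (mod 7): 104·t ≡ 1 − 70 = -69 (mod 7).
    Reduce coefficients mod 7: 6·t ≡ 1 (mod 7).
    The inverse of 6 mod 7 is 6 (since 6·6 = 36 = 5·7 + 1), so t ≡ 6·1 = 6 ≡ 6 (mod 7).
    Then x = 70 + 104·6 = 694, valid modulo lcm(104, 7) = 728: x ≡ 694 (mod 728).
  Combine with x ≡ 2 (mod 19); new modulus lcm = 13832.
    Write x = 694 + 728·t and substitute into x ≡ 2 (mod 19): 728·t ≡ 2 − 694 = -692 (mod 19).
    Reduce coefficients mod 19: 6·t ≡ 11 (mod 19).
    The inverse of 6 mod 19 is 16 (since 6·16 = 96 = 5·19 + 1), so t ≡ 16·11 = 176 ≡ 5 (mod 19).
    Then x = 694 + 728·5 = 4334, valid modulo lcm(728, 19) = 13832: x ≡ 4334 (mod 13832).
Verify against each original: 4334 mod 8 = 6, 4334 mod 13 = 5, 4334 mod 7 = 1, 4334 mod 19 = 2.

x ≡ 4334 (mod 13832).


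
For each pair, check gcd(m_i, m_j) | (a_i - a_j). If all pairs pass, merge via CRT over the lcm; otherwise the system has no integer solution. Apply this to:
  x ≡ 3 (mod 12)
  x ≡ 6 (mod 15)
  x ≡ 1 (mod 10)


Moduli 12, 15, 10 are not pairwise coprime, so CRT works modulo lcm(m_i) when all pairwise compatibility conditions hold.
Pairwise compatibility: gcd(m_i, m_j) must divide a_i - a_j for every pair.
Merge one congruence at a time:
  Start: x ≡ 3 (mod 12).
  Combine with x ≡ 6 (mod 15): gcd(12, 15) = 3; 6 - 3 = 3, which IS divisible by 3, so compatible.
    Write x = 3 + 12·t and substitute into x ≡ 6 (mod 15): 12·t ≡ 6 − 3 = 3 (mod 15).
    Divide the congruence (and modulus) by g = 3: 4·t ≡ 1 (mod 5).
    The inverse of 4 mod 5 is 4 (since 4·4 = 16 = 3·5 + 1), so t ≡ 4·1 = 4 ≡ 4 (mod 5).
    Then x = 3 + 12·4 = 51, valid modulo lcm(12, 15) = 60: x ≡ 51 (mod 60).
  Combine with x ≡ 1 (mod 10): gcd(60, 10) = 10; 1 - 51 = -50, which IS divisible by 10, so compatible.
    Write x = 51 + 60·t and substitute into x ≡ 1 (mod 10): 60·t ≡ 1 − 51 = -50 (mod 10).
    Divide the congruence (and modulus) by g = 10: 6·t ≡ -5 (mod 1).
    Modulo 1 every t works; take t = 0.
    Then x = 51 + 60·0 = 51, valid modulo lcm(60, 10) = 60: x ≡ 51 (mod 60).
Verify: 51 mod 12 = 3, 51 mod 15 = 6, 51 mod 10 = 1.

x ≡ 51 (mod 60).


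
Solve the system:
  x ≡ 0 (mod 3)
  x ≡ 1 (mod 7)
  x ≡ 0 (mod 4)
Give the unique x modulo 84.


Moduli 3, 7, 4 are pairwise coprime; by CRT there is a unique solution modulo M = 3 · 7 · 4 = 84.
Solve pairwise, accumulating the modulus:
  Start with x ≡ 0 (mod 3).
  Combine with x ≡ 1 (mod 7): since gcd(3, 7) = 1, we get a unique residue mod 21.
    Write x = 0 + 3·t and substitute into x ≡ 1 (mod 7): 3·t ≡ 1 − 0 = 1 (mod 7).
    The inverse of 3 mod 7 is 5 (since 3·5 = 15 = 2·7 + 1), so t ≡ 5·1 = 5 ≡ 5 (mod 7).
    Then x = 0 + 3·5 = 15, valid modulo lcm(3, 7) = 21: x ≡ 15 (mod 21).
  Combine with x ≡ 0 (mod 4): since gcd(21, 4) = 1, we get a unique residue mod 84.
    Write x = 15 + 21·t and substitute into x ≡ 0 (mod 4): 21·t ≡ 0 − 15 = -15 (mod 4).
    Reduce coefficients mod 4: 1·t ≡ 1 (mod 4).
    So t ≡ 1 (mod 4).
    Then x = 15 + 21·1 = 36, valid modulo lcm(21, 4) = 84: x ≡ 36 (mod 84).
Verify: 36 mod 3 = 0 ✓, 36 mod 7 = 1 ✓, 36 mod 4 = 0 ✓.

x ≡ 36 (mod 84).


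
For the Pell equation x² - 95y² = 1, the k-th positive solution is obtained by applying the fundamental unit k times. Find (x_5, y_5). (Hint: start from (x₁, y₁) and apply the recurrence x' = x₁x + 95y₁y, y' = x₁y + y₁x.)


Step 1: Find the fundamental solution (x₁, y₁) of x² - 95y² = 1.
  Expand √95 as a continued fraction. a₀ = ⌊√95⌋ = 9; iterate m_{k+1} = d_k·a_k − m_k, d_{k+1} = (95 − m_{k+1}²)/d_k, a_{k+1} = ⌊(a₀ + m_{k+1})/d_{k+1}⌋ (starting m₀ = 0, d₀ = 1), with convergents p_k = a_k·p_{k-1} + p_{k-2}, q_k = a_k·q_{k-1} + q_{k-2} (p₋₁ = 1, q₋₁ = 0):
  k = 0: a₀ = 9; p₀/q₀ = 9/1; p₀² − 95·q₀² = 81 − 95 = -14.
  k = 1: m = 9, d = 14, a = ⌊(9 + 9)/14⌋ = 1; p/q = (1·9 + 1)/(1·1 + 0) = 10/1; p² − 95·q² = 100 − 95 = 5.
  k = 2: m = 5, d = 5, a = ⌊(9 + 5)/5⌋ = 2; p/q = (2·10 + 9)/(2·1 + 1) = 29/3; p² − 95·q² = 841 − 855 = -14.
  k = 3: m = 5, d = 14, a = ⌊(9 + 5)/14⌋ = 1; p/q = (1·29 + 10)/(1·3 + 1) = 39/4; p² − 95·q² = 1521 − 1520 = 1.
  The first convergent with p² − 95·q² = 1 gives the fundamental solution (x₁, y₁) = (39, 4).
Step 2: Apply the recurrence (x_{n+1}, y_{n+1}) = (x₁x_n + 95y₁y_n, x₁y_n + y₁x_n) repeatedly.
  From (x_1, y_1) = (39, 4): x_2 = 39·39 + 95·4·4 = 3041; y_2 = 39·4 + 4·39 = 312.
  From (x_2, y_2) = (3041, 312): x_3 = 39·3041 + 95·4·312 = 237159; y_3 = 39·312 + 4·3041 = 24332.
  From (x_3, y_3) = (237159, 24332): x_4 = 39·237159 + 95·4·24332 = 18495361; y_4 = 39·24332 + 4·237159 = 1897584.
  From (x_4, y_4) = (18495361, 1897584): x_5 = 39·18495361 + 95·4·1897584 = 1442400999; y_5 = 39·1897584 + 4·18495361 = 147987220.
Step 3: Verify x_5² - 95·y_5² = 2080520641916198001 - 2080520641916198000 = 1 (should be 1). ✓

(x_1, y_1) = (39, 4); (x_5, y_5) = (1442400999, 147987220).


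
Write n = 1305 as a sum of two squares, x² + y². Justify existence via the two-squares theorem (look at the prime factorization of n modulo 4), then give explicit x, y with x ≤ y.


Step 1: Factor n = 1305 = 3^2 · 5 · 29.
Step 2: Check the mod-4 condition on each prime factor: 3 ≡ 3 (mod 4), exponent 2 (must be even); 5 ≡ 1 (mod 4), exponent 1; 29 ≡ 1 (mod 4), exponent 1.
All primes ≡ 3 (mod 4) appear to even exponent (or don't appear), so by the two-squares theorem n IS expressible as a sum of two squares.
Step 3: Build a representation. Group n = k² · m with k = 3 and m = 5 · 29 = 145 (a product of primes ≡ 1 (mod 4)); a representation of m scales to one of n via (k·x)² + (k·y)² = k²(x² + y²). Each prime p ≡ 1 (mod 4) is itself a sum of two squares; find a² by testing p − a² for a perfect square:
  5: 5 − 1² = 4 = 2² ⇒ 5 = 1² + 2².
  29: 29 − 1² = 28, 29 − 2² = 25 = 5² ⇒ 29 = 2² + 5².
  Combine using the Brahmagupta–Fibonacci identity (a² + b²)(c² + d²) = (ac − bd)² + (ad + bc)² = (ac + bd)² + (ad − bc)²:
  5 · 29 = 145: from (1² + 2²)(2² + 5²), take (1·2 − 2·5, 1·5 + 2·2) = (2 − 10, 5 + 4) = (-8, 9); dropping signs (only squares matter) gives (8, 9); check 8² + 9² = 64 + 81 = 145 ✓.
  Scale by k = 3: (3·8, 3·9) = (24, 27).
Step 4: Order so x ≤ y and verify: 24² + 27² = 576 + 729 = 1305 = n. ✓

n = 1305 = 24² + 27² (one valid representation with x ≤ y).


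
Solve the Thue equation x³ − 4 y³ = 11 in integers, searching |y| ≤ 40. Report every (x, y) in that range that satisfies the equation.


The equation is x³ - 4y³ = 11. For fixed y, x³ = 4·y³ + 11, so a solution requires the RHS to be a perfect cube.
Strategy: iterate y from -40 to 40, compute RHS = 4·y³ + 11, and check whether it is a (positive or negative) perfect cube.
Check small values of y:
  y = 0: RHS = 11 is not a perfect cube.
  y = 1: RHS = 15 is not a perfect cube.
  y = -1: RHS = 7 is not a perfect cube.
  y = 2: RHS = 43 is not a perfect cube.
  y = -2: RHS = -21 is not a perfect cube.
  y = 3: RHS = 119 is not a perfect cube.
  y = -3: RHS = -97 is not a perfect cube.
Continuing the search up to |y| = 40 finds no solutions either.
No (x, y) in the scanned range satisfies the equation.

No integer solutions with |y| ≤ 40.


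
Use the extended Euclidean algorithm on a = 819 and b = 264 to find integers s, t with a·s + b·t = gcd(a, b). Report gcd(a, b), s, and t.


Euclidean algorithm on (819, 264) — divide until remainder is 0:
  819 = 3 · 264 + 27
  264 = 9 · 27 + 21
  27 = 1 · 21 + 6
  21 = 3 · 6 + 3
  6 = 2 · 3 + 0
gcd(819, 264) = 3.
Track Bezout coefficients alongside the remainders: start with r₀ = 819 = a·1 + b·0 (s = 1, t = 0) and r₁ = 264 = a·0 + b·1 (s = 0, t = 1); each new remainder r_{k+1} = r_{k-1} − q_k·r_k inherits s_{k+1} = s_{k-1} − q_k·s_k, t_{k+1} = t_{k-1} − q_k·t_k, so r_k = a·s_k + b·t_k at every step:
  q = 3: r = 27, s = 1 − 3·0 = 1, t = 0 − 3·1 = -3  (check: 819·1 + 264·(-3) = 27)
  q = 9: r = 21, s = 0 − 9·1 = -9, t = 1 − 9·(-3) = 28  (check: 819·(-9) + 264·28 = 21)
  q = 1: r = 6, s = 1 − 1·(-9) = 10, t = -3 − 1·28 = -31  (check: 819·10 + 264·(-31) = 6)
  q = 3: r = 3, s = -9 − 3·10 = -39, t = 28 − 3·(-31) = 121  (check: 819·(-39) + 264·121 = 3)
The row with r = 3 (the gcd) gives the Bezout coefficients s = -39, t = 121.
Result: 819 · (-39) + 264 · (121) = 3.

gcd(819, 264) = 3; s = -39, t = 121 (check: 819·(-39) + 264·121 = 3).


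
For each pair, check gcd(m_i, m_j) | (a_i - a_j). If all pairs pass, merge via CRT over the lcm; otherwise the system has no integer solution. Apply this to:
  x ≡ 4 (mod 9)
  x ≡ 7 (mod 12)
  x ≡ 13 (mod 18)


Moduli 9, 12, 18 are not pairwise coprime, so CRT works modulo lcm(m_i) when all pairwise compatibility conditions hold.
Pairwise compatibility: gcd(m_i, m_j) must divide a_i - a_j for every pair.
Merge one congruence at a time:
  Start: x ≡ 4 (mod 9).
  Combine with x ≡ 7 (mod 12): gcd(9, 12) = 3; 7 - 4 = 3, which IS divisible by 3, so compatible.
    Write x = 4 + 9·t and substitute into x ≡ 7 (mod 12): 9·t ≡ 7 − 4 = 3 (mod 12).
    Divide the congruence (and modulus) by g = 3: 3·t ≡ 1 (mod 4).
    The inverse of 3 mod 4 is 3 (since 3·3 = 9 = 2·4 + 1), so t ≡ 3·1 = 3 ≡ 3 (mod 4).
    Then x = 4 + 9·3 = 31, valid modulo lcm(9, 12) = 36: x ≡ 31 (mod 36).
  Combine with x ≡ 13 (mod 18): gcd(36, 18) = 18; 13 - 31 = -18, which IS divisible by 18, so compatible.
    Write x = 31 + 36·t and substitute into x ≡ 13 (mod 18): 36·t ≡ 13 − 31 = -18 (mod 18).
    Divide the congruence (and modulus) by g = 18: 2·t ≡ -1 (mod 1).
    Modulo 1 every t works; take t = 0.
    Then x = 31 + 36·0 = 31, valid modulo lcm(36, 18) = 36: x ≡ 31 (mod 36).
Verify: 31 mod 9 = 4, 31 mod 12 = 7, 31 mod 18 = 13.

x ≡ 31 (mod 36).


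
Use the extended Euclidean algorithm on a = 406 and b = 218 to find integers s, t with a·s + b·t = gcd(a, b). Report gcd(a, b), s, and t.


Euclidean algorithm on (406, 218) — divide until remainder is 0:
  406 = 1 · 218 + 188
  218 = 1 · 188 + 30
  188 = 6 · 30 + 8
  30 = 3 · 8 + 6
  8 = 1 · 6 + 2
  6 = 3 · 2 + 0
gcd(406, 218) = 2.
Track Bezout coefficients alongside the remainders: start with r₀ = 406 = a·1 + b·0 (s = 1, t = 0) and r₁ = 218 = a·0 + b·1 (s = 0, t = 1); each new remainder r_{k+1} = r_{k-1} − q_k·r_k inherits s_{k+1} = s_{k-1} − q_k·s_k, t_{k+1} = t_{k-1} − q_k·t_k, so r_k = a·s_k + b·t_k at every step:
  q = 1: r = 188, s = 1 − 1·0 = 1, t = 0 − 1·1 = -1  (check: 406·1 + 218·(-1) = 188)
  q = 1: r = 30, s = 0 − 1·1 = -1, t = 1 − 1·(-1) = 2  (check: 406·(-1) + 218·2 = 30)
  q = 6: r = 8, s = 1 − 6·(-1) = 7, t = -1 − 6·2 = -13  (check: 406·7 + 218·(-13) = 8)
  q = 3: r = 6, s = -1 − 3·7 = -22, t = 2 − 3·(-13) = 41  (check: 406·(-22) + 218·41 = 6)
  q = 1: r = 2, s = 7 − 1·(-22) = 29, t = -13 − 1·41 = -54  (check: 406·29 + 218·(-54) = 2)
The row with r = 2 (the gcd) gives the Bezout coefficients s = 29, t = -54.
Result: 406 · (29) + 218 · (-54) = 2.

gcd(406, 218) = 2; s = 29, t = -54 (check: 406·29 + 218·(-54) = 2).


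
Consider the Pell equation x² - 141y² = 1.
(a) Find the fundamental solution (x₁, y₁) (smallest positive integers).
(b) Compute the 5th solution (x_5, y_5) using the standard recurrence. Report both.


Step 1: Find the fundamental solution (x₁, y₁) of x² - 141y² = 1.
  Expand √141 as a continued fraction. a₀ = ⌊√141⌋ = 11; iterate m_{k+1} = d_k·a_k − m_k, d_{k+1} = (141 − m_{k+1}²)/d_k, a_{k+1} = ⌊(a₀ + m_{k+1})/d_{k+1}⌋ (starting m₀ = 0, d₀ = 1), with convergents p_k = a_k·p_{k-1} + p_{k-2}, q_k = a_k·q_{k-1} + q_{k-2} (p₋₁ = 1, q₋₁ = 0):
  k = 0: a₀ = 11; p₀/q₀ = 11/1; p₀² − 141·q₀² = 121 − 141 = -20.
  k = 1: m = 11, d = 20, a = ⌊(11 + 11)/20⌋ = 1; p/q = (1·11 + 1)/(1·1 + 0) = 12/1; p² − 141·q² = 144 − 141 = 3.
  k = 2: m = 9, d = 3, a = ⌊(11 + 9)/3⌋ = 6; p/q = (6·12 + 11)/(6·1 + 1) = 83/7; p² − 141·q² = 6889 − 6909 = -20.
  k = 3: m = 9, d = 20, a = ⌊(11 + 9)/20⌋ = 1; p/q = (1·83 + 12)/(1·7 + 1) = 95/8; p² − 141·q² = 9025 − 9024 = 1.
  The first convergent with p² − 141·q² = 1 gives the fundamental solution (x₁, y₁) = (95, 8).
Step 2: Apply the recurrence (x_{n+1}, y_{n+1}) = (x₁x_n + 141y₁y_n, x₁y_n + y₁x_n) repeatedly.
  From (x_1, y_1) = (95, 8): x_2 = 95·95 + 141·8·8 = 18049; y_2 = 95·8 + 8·95 = 1520.
  From (x_2, y_2) = (18049, 1520): x_3 = 95·18049 + 141·8·1520 = 3429215; y_3 = 95·1520 + 8·18049 = 288792.
  From (x_3, y_3) = (3429215, 288792): x_4 = 95·3429215 + 141·8·288792 = 651532801; y_4 = 95·288792 + 8·3429215 = 54868960.
  From (x_4, y_4) = (651532801, 54868960): x_5 = 95·651532801 + 141·8·54868960 = 123787802975; y_5 = 95·54868960 + 8·651532801 = 10424813608.
Step 3: Verify x_5² - 141·y_5² = 15323420165377418850625 - 15323420165377418850624 = 1 (should be 1). ✓

(x_1, y_1) = (95, 8); (x_5, y_5) = (123787802975, 10424813608).


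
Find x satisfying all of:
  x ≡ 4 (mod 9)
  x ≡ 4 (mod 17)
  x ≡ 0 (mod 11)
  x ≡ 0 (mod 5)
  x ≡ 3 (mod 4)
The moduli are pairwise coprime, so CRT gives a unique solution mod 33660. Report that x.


Product of moduli M = 9 · 17 · 11 · 5 · 4 = 33660.
Merge one congruence at a time:
  Start: x ≡ 4 (mod 9).
  Combine with x ≡ 4 (mod 17); new modulus lcm = 153.
    Write x = 4 + 9·t and substitute into x ≡ 4 (mod 17): 9·t ≡ 4 − 4 = 0 (mod 17).
    The inverse of 9 mod 17 is 2 (since 9·2 = 18 = 1·17 + 1), so t ≡ 2·0 = 0 ≡ 0 (mod 17).
    Then x = 4 + 9·0 = 4, valid modulo lcm(9, 17) = 153: x ≡ 4 (mod 153).
  Combine with x ≡ 0 (mod 11); new modulus lcm = 1683.
    Write x = 4 + 153·t and substitute into x ≡ 0 (mod 11): 153·t ≡ 0 − 4 = -4 (mod 11).
    Reduce coefficients mod 11: 10·t ≡ 7 (mod 11).
    The inverse of 10 mod 11 is 10 (since 10·10 = 100 = 9·11 + 1), so t ≡ 10·7 = 70 ≡ 4 (mod 11).
    Then x = 4 + 153·4 = 616, valid modulo lcm(153, 11) = 1683: x ≡ 616 (mod 1683).
  Combine with x ≡ 0 (mod 5); new modulus lcm = 8415.
    Write x = 616 + 1683·t and substitute into x ≡ 0 (mod 5): 1683·t ≡ 0 − 616 = -616 (mod 5).
    Reduce coefficients mod 5: 3·t ≡ 4 (mod 5).
    The inverse of 3 mod 5 is 2 (since 3·2 = 6 = 1·5 + 1), so t ≡ 2·4 = 8 ≡ 3 (mod 5).
    Then x = 616 + 1683·3 = 5665, valid modulo lcm(1683, 5) = 8415: x ≡ 5665 (mod 8415).
  Combine with x ≡ 3 (mod 4); new modulus lcm = 33660.
    Write x = 5665 + 8415·t and substitute into x ≡ 3 (mod 4): 8415·t ≡ 3 − 5665 = -5662 (mod 4).
    Reduce coefficients mod 4: 3·t ≡ 2 (mod 4).
    The inverse of 3 mod 4 is 3 (since 3·3 = 9 = 2·4 + 1), so t ≡ 3·2 = 6 ≡ 2 (mod 4).
    Then x = 5665 + 8415·2 = 22495, valid modulo lcm(8415, 4) = 33660: x ≡ 22495 (mod 33660).
Verify against each original: 22495 mod 9 = 4, 22495 mod 17 = 4, 22495 mod 11 = 0, 22495 mod 5 = 0, 22495 mod 4 = 3.

x ≡ 22495 (mod 33660).


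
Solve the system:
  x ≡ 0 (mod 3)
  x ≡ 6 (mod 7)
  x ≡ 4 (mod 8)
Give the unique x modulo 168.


Moduli 3, 7, 8 are pairwise coprime; by CRT there is a unique solution modulo M = 3 · 7 · 8 = 168.
Solve pairwise, accumulating the modulus:
  Start with x ≡ 0 (mod 3).
  Combine with x ≡ 6 (mod 7): since gcd(3, 7) = 1, we get a unique residue mod 21.
    Write x = 0 + 3·t and substitute into x ≡ 6 (mod 7): 3·t ≡ 6 − 0 = 6 (mod 7).
    The inverse of 3 mod 7 is 5 (since 3·5 = 15 = 2·7 + 1), so t ≡ 5·6 = 30 ≡ 2 (mod 7).
    Then x = 0 + 3·2 = 6, valid modulo lcm(3, 7) = 21: x ≡ 6 (mod 21).
  Combine with x ≡ 4 (mod 8): since gcd(21, 8) = 1, we get a unique residue mod 168.
    Write x = 6 + 21·t and substitute into x ≡ 4 (mod 8): 21·t ≡ 4 − 6 = -2 (mod 8).
    Reduce coefficients mod 8: 5·t ≡ 6 (mod 8).
    The inverse of 5 mod 8 is 5 (since 5·5 = 25 = 3·8 + 1), so t ≡ 5·6 = 30 ≡ 6 (mod 8).
    Then x = 6 + 21·6 = 132, valid modulo lcm(21, 8) = 168: x ≡ 132 (mod 168).
Verify: 132 mod 3 = 0 ✓, 132 mod 7 = 6 ✓, 132 mod 8 = 4 ✓.

x ≡ 132 (mod 168).


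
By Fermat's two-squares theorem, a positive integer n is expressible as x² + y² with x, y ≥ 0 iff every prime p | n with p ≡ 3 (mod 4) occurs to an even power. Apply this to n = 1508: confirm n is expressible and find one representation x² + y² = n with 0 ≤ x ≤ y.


Step 1: Factor n = 1508 = 2^2 · 13 · 29.
Step 2: Check the mod-4 condition on each prime factor: 2 = 2 (special); 13 ≡ 1 (mod 4), exponent 1; 29 ≡ 1 (mod 4), exponent 1.
All primes ≡ 3 (mod 4) appear to even exponent (or don't appear), so by the two-squares theorem n IS expressible as a sum of two squares.
Step 3: Build a representation. Group n = k² · m with k = 2 and m = 13 · 29 = 377 (a product of primes ≡ 1 (mod 4)); a representation of m scales to one of n via (k·x)² + (k·y)² = k²(x² + y²). Each prime p ≡ 1 (mod 4) is itself a sum of two squares; find a² by testing p − a² for a perfect square:
  13: 13 − 1² = 12, 13 − 2² = 9 = 3² ⇒ 13 = 2² + 3².
  29: 29 − 1² = 28, 29 − 2² = 25 = 5² ⇒ 29 = 2² + 5².
  Combine using the Brahmagupta–Fibonacci identity (a² + b²)(c² + d²) = (ac − bd)² + (ad + bc)² = (ac + bd)² + (ad − bc)²:
  13 · 29 = 377: from (2² + 3²)(2² + 5²), take (2·2 − 3·5, 2·5 + 3·2) = (4 − 15, 10 + 6) = (-11, 16); dropping signs (only squares matter) gives (11, 16); check 11² + 16² = 121 + 256 = 377 ✓.
  Scale by k = 2: (2·11, 2·16) = (22, 32).
Step 4: Order so x ≤ y and verify: 22² + 32² = 484 + 1024 = 1508 = n. ✓

n = 1508 = 22² + 32² (one valid representation with x ≤ y).


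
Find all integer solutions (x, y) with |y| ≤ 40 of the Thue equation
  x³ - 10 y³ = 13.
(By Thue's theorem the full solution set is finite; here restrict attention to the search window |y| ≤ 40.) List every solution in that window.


The equation is x³ - 10y³ = 13. For fixed y, x³ = 10·y³ + 13, so a solution requires the RHS to be a perfect cube.
Strategy: iterate y from -40 to 40, compute RHS = 10·y³ + 13, and check whether it is a (positive or negative) perfect cube.
Check small values of y:
  y = 0: RHS = 13 is not a perfect cube.
  y = 1: RHS = 23 is not a perfect cube.
  y = -1: RHS = 3 is not a perfect cube.
  y = 2: RHS = 93 is not a perfect cube.
  y = -2: RHS = -67 is not a perfect cube.
  y = 3: RHS = 283 is not a perfect cube.
  y = -3: RHS = -257 is not a perfect cube.
Continuing the search up to |y| = 40 finds no solutions either.
No (x, y) in the scanned range satisfies the equation.

No integer solutions with |y| ≤ 40.


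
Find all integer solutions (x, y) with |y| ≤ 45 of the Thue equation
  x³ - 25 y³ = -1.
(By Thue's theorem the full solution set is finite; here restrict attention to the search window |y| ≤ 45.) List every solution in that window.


The equation is x³ - 25y³ = -1. For fixed y, x³ = 25·y³ − 1, so a solution requires the RHS to be a perfect cube.
Strategy: iterate y from -45 to 45, compute RHS = 25·y³ − 1, and check whether it is a (positive or negative) perfect cube.
Check small values of y:
  y = 0: RHS = -1 = (-1)³ ⇒ x = -1 works.
  y = 1: RHS = 24 is not a perfect cube.
  y = -1: RHS = -26 is not a perfect cube.
  y = 2: RHS = 199 is not a perfect cube.
  y = -2: RHS = -201 is not a perfect cube.
  y = 3: RHS = 674 is not a perfect cube.
  y = -3: RHS = -676 is not a perfect cube.
Continuing the search up to |y| = 45 finds no further solutions beyond those listed.
Collected solutions: (-1, 0).

Solutions (with |y| ≤ 45): (-1, 0).


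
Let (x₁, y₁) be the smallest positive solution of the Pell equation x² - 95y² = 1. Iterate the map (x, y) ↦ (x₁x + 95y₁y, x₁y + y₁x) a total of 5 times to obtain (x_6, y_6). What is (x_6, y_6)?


Step 1: Find the fundamental solution (x₁, y₁) of x² - 95y² = 1.
  Expand √95 as a continued fraction. a₀ = ⌊√95⌋ = 9; iterate m_{k+1} = d_k·a_k − m_k, d_{k+1} = (95 − m_{k+1}²)/d_k, a_{k+1} = ⌊(a₀ + m_{k+1})/d_{k+1}⌋ (starting m₀ = 0, d₀ = 1), with convergents p_k = a_k·p_{k-1} + p_{k-2}, q_k = a_k·q_{k-1} + q_{k-2} (p₋₁ = 1, q₋₁ = 0):
  k = 0: a₀ = 9; p₀/q₀ = 9/1; p₀² − 95·q₀² = 81 − 95 = -14.
  k = 1: m = 9, d = 14, a = ⌊(9 + 9)/14⌋ = 1; p/q = (1·9 + 1)/(1·1 + 0) = 10/1; p² − 95·q² = 100 − 95 = 5.
  k = 2: m = 5, d = 5, a = ⌊(9 + 5)/5⌋ = 2; p/q = (2·10 + 9)/(2·1 + 1) = 29/3; p² − 95·q² = 841 − 855 = -14.
  k = 3: m = 5, d = 14, a = ⌊(9 + 5)/14⌋ = 1; p/q = (1·29 + 10)/(1·3 + 1) = 39/4; p² − 95·q² = 1521 − 1520 = 1.
  The first convergent with p² − 95·q² = 1 gives the fundamental solution (x₁, y₁) = (39, 4).
Step 2: Apply the recurrence (x_{n+1}, y_{n+1}) = (x₁x_n + 95y₁y_n, x₁y_n + y₁x_n) repeatedly.
  From (x_1, y_1) = (39, 4): x_2 = 39·39 + 95·4·4 = 3041; y_2 = 39·4 + 4·39 = 312.
  From (x_2, y_2) = (3041, 312): x_3 = 39·3041 + 95·4·312 = 237159; y_3 = 39·312 + 4·3041 = 24332.
  From (x_3, y_3) = (237159, 24332): x_4 = 39·237159 + 95·4·24332 = 18495361; y_4 = 39·24332 + 4·237159 = 1897584.
  From (x_4, y_4) = (18495361, 1897584): x_5 = 39·18495361 + 95·4·1897584 = 1442400999; y_5 = 39·1897584 + 4·18495361 = 147987220.
  From (x_5, y_5) = (1442400999, 147987220): x_6 = 39·1442400999 + 95·4·147987220 = 112488782561; y_6 = 39·147987220 + 4·1442400999 = 11541105576.
Step 3: Verify x_6² - 95·y_6² = 12653726202055937718721 - 12653726202055937718720 = 1 (should be 1). ✓

(x_1, y_1) = (39, 4); (x_6, y_6) = (112488782561, 11541105576).
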